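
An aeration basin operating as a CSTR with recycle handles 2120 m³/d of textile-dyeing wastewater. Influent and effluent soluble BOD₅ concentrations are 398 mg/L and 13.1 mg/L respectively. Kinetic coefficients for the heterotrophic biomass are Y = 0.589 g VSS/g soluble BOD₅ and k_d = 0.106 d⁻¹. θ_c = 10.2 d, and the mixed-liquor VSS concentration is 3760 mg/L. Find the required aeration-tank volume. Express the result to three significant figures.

V ≈ 626 m³

Rearranging the biomass balance for a CMAS with decay, V = Y·Q·ΔS·θ_c / [X·(1+k_d θ_c)] = 0.589 × 2120 × (398 − 13.1) × 10.2 / [3760 × (1 + 0.106 × 10.2)] = 4.9×10^6 / 7825 = 626.5 m³.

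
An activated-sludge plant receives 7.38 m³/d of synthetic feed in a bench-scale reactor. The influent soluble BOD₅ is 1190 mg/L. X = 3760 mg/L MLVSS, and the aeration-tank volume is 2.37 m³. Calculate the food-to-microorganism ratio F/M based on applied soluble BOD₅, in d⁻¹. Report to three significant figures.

F/M ≈ 0.986 d⁻¹

F/M = applied load / biomass = Q·S₀/(V·X) = 7.38 × 1190 / (2.370 × 3760) = 0.9855 d⁻¹.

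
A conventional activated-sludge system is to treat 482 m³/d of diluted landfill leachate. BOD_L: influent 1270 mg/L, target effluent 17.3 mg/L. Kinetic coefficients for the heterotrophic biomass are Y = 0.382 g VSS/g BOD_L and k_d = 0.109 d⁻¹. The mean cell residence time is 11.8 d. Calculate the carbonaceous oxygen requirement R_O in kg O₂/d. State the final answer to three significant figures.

R_O ≈ 461 kg O₂/d

Observed yield with endogenous decay: Y_obs = Y / (1 + k_d·θ_c) = 0.382 / (1 + 0.109 × 11.8) = 0.382 / 2.286 = 0.1671 g VSS/g BOD_L.
ΔS = 1270 − 17.3 = 1253 mg/L, so the substrate removal rate is 482 × 1253/1000 = 603.8 kg BOD_L/d.
Biomass synthesised: P_X = Y_obs × 603.8 = 100.9 kg VSS/d.
Carbonaceous O₂ demand = substrate oxidised − cell-mass equivalent = 603.8 − 1.42 × 100.9 = 460.5 kg O₂/d.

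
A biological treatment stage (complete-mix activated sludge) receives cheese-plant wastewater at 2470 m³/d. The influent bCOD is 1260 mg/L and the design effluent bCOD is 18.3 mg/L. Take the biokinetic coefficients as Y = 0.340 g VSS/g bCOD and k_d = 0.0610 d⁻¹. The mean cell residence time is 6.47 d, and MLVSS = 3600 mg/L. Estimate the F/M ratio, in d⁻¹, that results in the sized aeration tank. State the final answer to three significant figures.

Rearranging the biomass balance for a CMAS with decay, V = Y·Q·ΔS·θ_c / [X·(1+k_d θ_c)] = 0.340 × 2470 × (1260 − 18.3) × 6.47 / [3600 × (1 + 0.0610 × 6.47)] = 6.75×10^6 / 5021 = 1344 m³.
F/M = Q·S₀ / (V·X) = 2470 × 1260 / (1344 × 3600) = 0.6433 g bCOD·(g VSS·d)⁻¹.

F/M ≈ 0.643 d⁻¹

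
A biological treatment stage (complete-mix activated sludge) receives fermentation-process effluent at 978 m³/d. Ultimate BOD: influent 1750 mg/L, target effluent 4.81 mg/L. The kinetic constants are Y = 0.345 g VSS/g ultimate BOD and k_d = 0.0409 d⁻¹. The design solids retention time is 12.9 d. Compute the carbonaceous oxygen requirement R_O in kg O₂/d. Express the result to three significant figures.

Observed yield with endogenous decay: Y_obs = Y / (1 + k_d·θ_c) = 0.345 / (1 + 0.0409 × 12.9) = 0.345 / 1.528 = 0.2258 g VSS/g ultimate BOD.
Substrate removed = Q·(S₀ − S) = 978 m³/d × (1750 − 4.81) g/m³ = 1.71×10^6 g/d = 1707 kg/d.
P_X = Y_obs·Q·(S₀ − S) = 0.2258 × 1707 = 385.5 kg VSS/d.
Carbonaceous O₂ demand = substrate oxidised − cell-mass equivalent = 1707 − 1.42 × 385.5 = 1159 kg O₂/d.

R_O ≈ 1160 kg O₂/d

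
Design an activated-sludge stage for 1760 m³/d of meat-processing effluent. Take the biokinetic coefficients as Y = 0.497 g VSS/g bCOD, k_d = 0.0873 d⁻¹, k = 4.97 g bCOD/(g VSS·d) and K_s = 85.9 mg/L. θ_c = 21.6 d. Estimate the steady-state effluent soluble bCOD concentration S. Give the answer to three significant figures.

For a completely mixed reactor with recycle the Lawrence–McCarty relation gives S = K_s·(1 + k_d·θ_c) / [θ_c·(Y·k − k_d) − 1] = 85.9 × (1 + 0.0873 × 21.6) / [21.6 × (0.497 × 4.97 − 0.0873) − 1] = 247.9 / 50.47 = 4.912 mg/L.

S ≈ 4.91 mg/L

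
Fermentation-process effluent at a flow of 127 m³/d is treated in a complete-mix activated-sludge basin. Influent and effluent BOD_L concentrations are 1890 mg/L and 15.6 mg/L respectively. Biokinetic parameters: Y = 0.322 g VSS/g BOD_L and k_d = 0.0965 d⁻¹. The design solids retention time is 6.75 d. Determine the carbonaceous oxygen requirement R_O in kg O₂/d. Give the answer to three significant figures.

Correct the yield for decay: Y_obs = Y/(1 + k_d θ_c) = 0.322 / (1 + 0.0965 × 6.75) = 0.322 / 1.651 = 0.1950.
Mass of BOD_L removed per day: Q(S₀ − S) = 127 × 1874 g/m³ = 238.0 kg/d.
P_X = Y_obs·Q·(S₀ − S) = 0.1950 × 238.0 = 46.42 kg VSS/d.
R_O = Q·ΔS − 1.42 P_X = 238.0 − 65.91 = 172.1 kg O₂/d.

R_O ≈ 172 kg O₂/d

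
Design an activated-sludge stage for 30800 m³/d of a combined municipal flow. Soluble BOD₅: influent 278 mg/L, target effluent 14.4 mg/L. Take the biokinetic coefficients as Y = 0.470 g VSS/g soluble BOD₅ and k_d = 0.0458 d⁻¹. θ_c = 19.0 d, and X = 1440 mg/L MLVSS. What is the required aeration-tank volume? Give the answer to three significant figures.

Steady-state biomass mass balance: V·X·(1 + k_d·θ_c) = Y·Q·(S₀ − S)·θ_c, so V = 0.470 × 30800 × (278 − 14.4) × 19.0 / [1440 × (1 + 0.0458 × 19.0)] = 7.25×10^7 / 2693 = 26921 m³.

V ≈ 26900 m³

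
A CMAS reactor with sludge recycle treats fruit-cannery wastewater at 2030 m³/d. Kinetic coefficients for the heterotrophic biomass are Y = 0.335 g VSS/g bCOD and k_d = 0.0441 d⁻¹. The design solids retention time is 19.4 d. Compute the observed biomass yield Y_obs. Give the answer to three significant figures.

Correct the yield for decay: Y_obs = Y/(1 + k_d θ_c) = 0.335 / (1 + 0.0441 × 19.4) = 0.335 / 1.856 = 0.1805.

Y_obs ≈ 0.181 g VSS/g bCOD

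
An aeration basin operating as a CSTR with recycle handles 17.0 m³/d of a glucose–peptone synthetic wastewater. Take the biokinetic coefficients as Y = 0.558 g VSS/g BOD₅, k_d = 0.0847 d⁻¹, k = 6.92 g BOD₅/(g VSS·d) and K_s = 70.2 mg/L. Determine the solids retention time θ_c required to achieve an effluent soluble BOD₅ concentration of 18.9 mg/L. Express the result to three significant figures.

Specific growth rate at S = 18.9 mg/L: μ = YkS/(K_s+S) = 0.558·6.92·18.9/(70.2+18.9) = 0.8191 d⁻¹.
1/θ_c = 0.8191 − 0.0847 = 0.7344 d⁻¹, so θ_c = 1.362 d.

θ_c ≈ 1.36 d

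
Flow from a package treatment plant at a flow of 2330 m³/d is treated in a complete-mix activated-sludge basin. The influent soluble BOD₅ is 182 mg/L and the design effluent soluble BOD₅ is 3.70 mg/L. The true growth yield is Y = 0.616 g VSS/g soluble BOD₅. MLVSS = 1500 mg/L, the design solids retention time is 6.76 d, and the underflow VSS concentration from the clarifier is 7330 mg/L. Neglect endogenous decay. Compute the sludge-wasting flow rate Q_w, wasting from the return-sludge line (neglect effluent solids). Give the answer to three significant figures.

With k_d = 0 the design equation reduces to V = Y Q (S₀−S) θ_c / X = 0.616 × 2330 × (182 − 3.70) × 6.76 / 1500 = 1153 m³.
Wasting from the return line (neglecting effluent solids): Q_w = V·X / (θ_c·X_r) = 1153 × 1500 / (6.76 × 7330) = 34.91 m³/d.

Q_w ≈ 34.9 m³/d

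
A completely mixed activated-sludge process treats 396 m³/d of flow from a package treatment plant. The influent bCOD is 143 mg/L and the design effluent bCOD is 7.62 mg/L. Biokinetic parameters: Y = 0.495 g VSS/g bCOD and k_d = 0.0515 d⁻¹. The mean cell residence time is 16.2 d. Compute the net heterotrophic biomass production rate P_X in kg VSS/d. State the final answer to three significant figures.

P_X ≈ 14.5 kg VSS/d

Observed yield with endogenous decay: Y_obs = Y / (1 + k_d·θ_c) = 0.495 / (1 + 0.0515 × 16.2) = 0.495 / 1.834 = 0.2699 g VSS/g bCOD.
Substrate removed = Q·(S₀ − S) = 396 m³/d × (143 − 7.62) g/m³ = 5.36×10^4 g/d = 53.61 kg/d.
P_X = Y_obs · Q(S₀ − S) = 0.2699 × 53.61 = 14.47 kg VSS/d.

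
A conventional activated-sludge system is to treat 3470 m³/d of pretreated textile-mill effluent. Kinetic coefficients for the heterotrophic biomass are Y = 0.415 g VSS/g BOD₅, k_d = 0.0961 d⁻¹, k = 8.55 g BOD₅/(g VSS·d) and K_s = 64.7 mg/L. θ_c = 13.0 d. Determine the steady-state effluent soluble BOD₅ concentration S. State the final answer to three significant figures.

Effluent substrate depends only on kinetics and SRT: S = K_s(1 + k_d θ_c) / [θ_c(Yk − k_d) − 1] = 64.7 × (1 + 0.0961 × 13.0) / [13.0 × (0.415 × 8.55 − 0.0961) − 1] = 145.5 / 43.88 = 3.317 mg/L.

S ≈ 3.32 mg/L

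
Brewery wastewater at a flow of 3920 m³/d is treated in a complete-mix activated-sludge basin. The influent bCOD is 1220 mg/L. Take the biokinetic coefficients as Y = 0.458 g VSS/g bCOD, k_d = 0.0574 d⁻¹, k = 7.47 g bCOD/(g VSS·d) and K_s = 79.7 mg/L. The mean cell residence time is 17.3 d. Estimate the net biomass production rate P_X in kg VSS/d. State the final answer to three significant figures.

P_X ≈ 1100 kg VSS/d

For a completely mixed reactor with recycle the Lawrence–McCarty relation gives S = K_s·(1 + k_d·θ_c) / [θ_c·(Y·k − k_d) − 1] = 79.7 × (1 + 0.0574 × 17.3) / [17.3 × (0.458 × 7.47 − 0.0574) − 1] = 158.8 / 57.19 = 2.777 mg/L.
Correct the yield for decay: Y_obs = Y/(1 + k_d θ_c) = 0.458 / (1 + 0.0574 × 17.3) = 0.458 / 1.993 = 0.2298.
Mass of bCOD removed per day: Q(S₀ − S) = 3920 × 1217 g/m³ = 4772 kg/d.
P_X = Y_obs · Q(S₀ − S) = 0.2298 × 4772 = 1097 kg VSS/d.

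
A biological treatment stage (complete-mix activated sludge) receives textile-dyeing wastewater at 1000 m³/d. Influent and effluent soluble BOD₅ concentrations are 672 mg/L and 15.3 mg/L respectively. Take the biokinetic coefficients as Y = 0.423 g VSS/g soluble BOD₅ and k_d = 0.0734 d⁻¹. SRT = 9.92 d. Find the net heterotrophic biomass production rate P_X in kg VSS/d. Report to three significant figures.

P_X ≈ 161 kg VSS/d

The observed yield is Y_obs = Y/(1 + k_d·θ_c) = 0.423 / (1 + 0.0734 × 9.92) = 0.423 / 1.728 = 0.2448 g VSS per g soluble BOD₅ removed.
Q·(S₀ − S) = 1000 × (672 − 15.3) × 10⁻³ = 656.7 kg/d removed.
Biomass produced: P_X = Y_obs·Q·ΔS = 0.2448 × 656.7 ≈ 160.7 kg VSS/d.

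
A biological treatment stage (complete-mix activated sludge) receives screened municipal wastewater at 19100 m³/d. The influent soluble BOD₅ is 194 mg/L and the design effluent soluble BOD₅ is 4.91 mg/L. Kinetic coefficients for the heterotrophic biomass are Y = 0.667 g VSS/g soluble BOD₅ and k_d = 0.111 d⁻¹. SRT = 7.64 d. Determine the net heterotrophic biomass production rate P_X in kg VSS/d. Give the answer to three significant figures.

Correct the yield for decay: Y_obs = Y/(1 + k_d θ_c) = 0.667 / (1 + 0.111 × 7.64) = 0.667 / 1.848 = 0.3609.
Substrate removed = Q·(S₀ − S) = 19100 m³/d × (194 − 4.91) g/m³ = 3.61×10^6 g/d = 3612 kg/d.
Net biomass production P_X = Y_obs × Q·(S₀ − S) = 0.3609 × 3612 = 1304 kg VSS/d.

P_X ≈ 1300 kg VSS/d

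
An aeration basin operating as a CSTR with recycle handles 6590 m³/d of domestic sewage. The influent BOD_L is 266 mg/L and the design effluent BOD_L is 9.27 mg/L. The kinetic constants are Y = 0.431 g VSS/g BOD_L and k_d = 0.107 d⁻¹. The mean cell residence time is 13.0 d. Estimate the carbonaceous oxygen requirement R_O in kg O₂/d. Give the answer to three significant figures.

Y_obs = Y / (1 + k_d θ_c) = 0.431 / (1 + 0.107 × 13.0) = 0.431 / 2.391 = 0.1803.
ΔS = 266 − 9.27 = 256.7 mg/L, so the substrate removal rate is 6590 × 256.7/1000 = 1692 kg BOD_L/d.
Net sludge production P_X = 0.1803 × 1692 = 305.0 kg VSS/d.
R_O = Q·ΔS − 1.42 P_X = 1692 − 433.1 = 1259 kg O₂/d.

R_O ≈ 1260 kg O₂/d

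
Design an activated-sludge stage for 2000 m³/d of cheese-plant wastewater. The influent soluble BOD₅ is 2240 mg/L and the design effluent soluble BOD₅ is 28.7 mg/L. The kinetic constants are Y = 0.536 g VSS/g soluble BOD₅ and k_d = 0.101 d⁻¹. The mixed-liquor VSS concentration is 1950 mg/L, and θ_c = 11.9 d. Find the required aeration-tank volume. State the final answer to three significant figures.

V ≈ 6570 m³

Rearranging the biomass balance for a CMAS with decay, V = Y·Q·ΔS·θ_c / [X·(1+k_d θ_c)] = 0.536 × 2000 × (2240 − 28.7) × 11.9 / [1950 × (1 + 0.101 × 11.9)] = 2.82×10^7 / 4294 = 6570 m³.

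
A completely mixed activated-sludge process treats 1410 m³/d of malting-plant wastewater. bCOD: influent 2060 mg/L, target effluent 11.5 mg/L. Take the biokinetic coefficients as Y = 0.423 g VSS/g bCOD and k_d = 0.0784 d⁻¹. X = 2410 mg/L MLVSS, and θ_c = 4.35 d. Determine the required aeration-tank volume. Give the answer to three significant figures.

Steady-state biomass mass balance: V·X·(1 + k_d·θ_c) = Y·Q·(S₀ − S)·θ_c, so V = 0.423 × 1410 × (2060 − 11.5) × 4.35 / [2410 × (1 + 0.0784 × 4.35)] = 5.31×10^6 / 3232 = 1644 m³.

V ≈ 1640 m³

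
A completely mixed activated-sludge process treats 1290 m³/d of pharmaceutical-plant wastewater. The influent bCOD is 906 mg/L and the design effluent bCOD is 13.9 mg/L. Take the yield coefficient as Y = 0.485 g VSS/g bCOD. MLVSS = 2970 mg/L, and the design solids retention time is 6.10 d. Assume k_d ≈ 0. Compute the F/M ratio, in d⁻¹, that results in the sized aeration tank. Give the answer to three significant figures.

F/M ≈ 0.343 d⁻¹

With k_d = 0 the design equation reduces to V = Y Q (S₀−S) θ_c / X = 0.485 × 1290 × (906 − 13.9) × 6.10 / 2970 = 1146 m³.
F/M = applied load / biomass = Q·S₀/(V·X) = 1290 × 906 / (1146 × 2970) = 0.3433 d⁻¹.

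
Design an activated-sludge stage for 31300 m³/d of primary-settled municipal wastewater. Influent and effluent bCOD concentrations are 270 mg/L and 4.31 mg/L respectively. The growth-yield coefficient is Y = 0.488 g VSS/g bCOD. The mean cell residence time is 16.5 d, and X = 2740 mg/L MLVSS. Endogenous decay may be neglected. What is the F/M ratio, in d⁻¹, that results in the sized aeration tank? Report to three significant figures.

F/M ≈ 0.126 d⁻¹

With k_d = 0 the design equation reduces to V = Y Q (S₀−S) θ_c / X = 0.488 × 31300 × (270 − 4.31) × 16.5 / 2740 = 24438 m³.
Food-to-microorganism ratio F/M = Q S₀ / (V X) = 31300 × 270 / (24438 × 2740) = 0.1262 d⁻¹.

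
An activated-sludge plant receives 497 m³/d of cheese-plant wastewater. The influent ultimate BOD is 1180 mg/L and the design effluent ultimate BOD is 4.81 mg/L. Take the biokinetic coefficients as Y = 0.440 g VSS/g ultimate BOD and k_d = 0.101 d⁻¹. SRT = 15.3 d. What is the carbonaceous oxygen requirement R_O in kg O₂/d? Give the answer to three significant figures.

R_O ≈ 441 kg O₂/d

Observed yield with endogenous decay: Y_obs = Y / (1 + k_d·θ_c) = 0.440 / (1 + 0.101 × 15.3) = 0.440 / 2.545 = 0.1729 g VSS/g ultimate BOD.
ΔS = 1180 − 4.81 = 1175 mg/L, so the substrate removal rate is 497 × 1175/1000 = 584.1 kg ultimate BOD/d.
Biomass synthesised: P_X = Y_obs × 584.1 = 101.0 kg VSS/d.
R_O = Q·ΔS − 1.42 P_X = 584.1 − 143.4 = 440.7 kg O₂/d.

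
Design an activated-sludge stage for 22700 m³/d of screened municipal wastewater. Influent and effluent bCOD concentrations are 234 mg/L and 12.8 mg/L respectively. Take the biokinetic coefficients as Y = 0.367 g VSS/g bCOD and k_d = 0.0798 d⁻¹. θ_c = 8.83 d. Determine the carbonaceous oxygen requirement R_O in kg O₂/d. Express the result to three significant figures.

R_O ≈ 3490 kg O₂/d

The observed yield is Y_obs = Y/(1 + k_d·θ_c) = 0.367 / (1 + 0.0798 × 8.83) = 0.367 / 1.705 = 0.2153 g VSS per g bCOD removed.
Q·(S₀ − S) = 22700 × (234 − 12.8) × 10⁻³ = 5021 kg/d removed.
Biomass synthesised: P_X = Y_obs × 5021 = 1081 kg VSS/d.
R_O = Q·ΔS − 1.42 P_X = 5021 − 1535 = 3486 kg O₂/d.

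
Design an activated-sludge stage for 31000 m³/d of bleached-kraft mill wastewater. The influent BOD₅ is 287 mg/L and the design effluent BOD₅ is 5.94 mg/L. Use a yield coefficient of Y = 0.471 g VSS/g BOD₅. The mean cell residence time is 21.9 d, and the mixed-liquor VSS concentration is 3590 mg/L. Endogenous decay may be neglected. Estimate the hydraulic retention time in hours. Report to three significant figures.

Biomass mass balance (decay neglected): V·X = Y·Q·(S₀ − S)·θ_c, so V = 0.471 × 31000 × (287 − 5.94) × 21.9 / 3590 = 25034 m³.
τ = V/Q = 25034/31000 = 0.8076 d, or 19.38 h.

τ ≈ 19.4 h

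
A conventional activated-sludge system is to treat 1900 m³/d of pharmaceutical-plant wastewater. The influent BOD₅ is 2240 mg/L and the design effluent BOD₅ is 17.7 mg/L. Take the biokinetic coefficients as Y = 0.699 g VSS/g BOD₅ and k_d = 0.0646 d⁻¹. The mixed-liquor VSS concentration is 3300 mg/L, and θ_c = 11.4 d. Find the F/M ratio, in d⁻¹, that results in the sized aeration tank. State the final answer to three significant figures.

Steady-state biomass mass balance: V·X·(1 + k_d·θ_c) = Y·Q·(S₀ − S)·θ_c, so V = 0.699 × 1900 × (2240 − 17.7) × 11.4 / [3300 × (1 + 0.0646 × 11.4)] = 3.36×10^7 / 5730 = 5872 m³.
Food-to-microorganism ratio F/M = Q S₀ / (V X) = 1900 × 2240 / (5872 × 3300) = 0.2196 d⁻¹.

F/M ≈ 0.220 d⁻¹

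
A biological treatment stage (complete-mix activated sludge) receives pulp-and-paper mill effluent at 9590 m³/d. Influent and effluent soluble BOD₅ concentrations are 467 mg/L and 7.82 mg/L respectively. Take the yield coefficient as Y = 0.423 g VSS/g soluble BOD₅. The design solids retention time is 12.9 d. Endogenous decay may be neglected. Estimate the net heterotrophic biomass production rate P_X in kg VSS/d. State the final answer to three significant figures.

P_X ≈ 1860 kg VSS/d

Since k_d ≈ 0, Y_obs = Y = 0.423 g VSS/g soluble BOD₅.
Substrate removed = Q·(S₀ − S) = 9590 m³/d × (467 − 7.82) g/m³ = 4.4×10^6 g/d = 4404 kg/d.
Biomass produced: P_X = Y_obs·Q·ΔS = 0.4230 × 4404 ≈ 1863 kg VSS/d.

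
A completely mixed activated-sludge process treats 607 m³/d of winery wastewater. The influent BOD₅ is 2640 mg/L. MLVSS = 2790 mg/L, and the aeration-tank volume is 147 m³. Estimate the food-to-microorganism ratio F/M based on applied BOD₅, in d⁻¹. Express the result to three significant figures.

F/M = Q·S₀ / (V·X) = 607 × 2640 / (147.0 × 2790) = 3.907 g BOD₅·(g VSS·d)⁻¹.

F/M ≈ 3.91 d⁻¹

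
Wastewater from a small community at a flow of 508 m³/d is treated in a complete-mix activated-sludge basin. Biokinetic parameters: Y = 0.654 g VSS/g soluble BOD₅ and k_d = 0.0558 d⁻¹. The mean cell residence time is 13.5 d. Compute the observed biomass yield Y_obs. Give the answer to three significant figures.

Correct the yield for decay: Y_obs = Y/(1 + k_d θ_c) = 0.654 / (1 + 0.0558 × 13.5) = 0.654 / 1.753 = 0.3730.

Y_obs ≈ 0.373 g VSS/g soluble BOD₅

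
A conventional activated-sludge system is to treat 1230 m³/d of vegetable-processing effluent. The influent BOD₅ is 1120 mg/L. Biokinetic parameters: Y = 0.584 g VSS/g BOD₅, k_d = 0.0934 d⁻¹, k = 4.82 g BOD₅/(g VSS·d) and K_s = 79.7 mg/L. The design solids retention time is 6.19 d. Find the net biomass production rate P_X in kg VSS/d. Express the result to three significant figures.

P_X ≈ 506 kg VSS/d

For a completely mixed reactor with recycle the Lawrence–McCarty relation gives S = K_s·(1 + k_d·θ_c) / [θ_c·(Y·k − k_d) − 1] = 79.7 × (1 + 0.0934 × 6.19) / [6.19 × (0.584 × 4.82 − 0.0934) − 1] = 125.8 / 15.85 = 7.938 mg/L.
The observed yield is Y_obs = Y/(1 + k_d·θ_c) = 0.584 / (1 + 0.0934 × 6.19) = 0.584 / 1.578 = 0.3701 g VSS per g BOD₅ removed.
Substrate removed = Q·(S₀ − S) = 1230 m³/d × (1120 − 7.94) g/m³ = 1.37×10^6 g/d = 1368 kg/d.
Net biomass production P_X = Y_obs × Q·(S₀ − S) = 0.3701 × 1368 = 506.2 kg VSS/d.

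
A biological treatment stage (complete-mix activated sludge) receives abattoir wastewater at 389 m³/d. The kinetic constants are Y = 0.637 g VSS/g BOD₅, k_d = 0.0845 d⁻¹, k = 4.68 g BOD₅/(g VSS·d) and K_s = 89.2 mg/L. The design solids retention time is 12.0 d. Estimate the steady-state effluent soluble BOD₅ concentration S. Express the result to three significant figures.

For a completely mixed reactor with recycle the Lawrence–McCarty relation gives S = K_s·(1 + k_d·θ_c) / [θ_c·(Y·k − k_d) − 1] = 89.2 × (1 + 0.0845 × 12.0) / [12.0 × (0.637 × 4.68 − 0.0845) − 1] = 179.6 / 33.76 = 5.321 mg/L.

S ≈ 5.32 mg/L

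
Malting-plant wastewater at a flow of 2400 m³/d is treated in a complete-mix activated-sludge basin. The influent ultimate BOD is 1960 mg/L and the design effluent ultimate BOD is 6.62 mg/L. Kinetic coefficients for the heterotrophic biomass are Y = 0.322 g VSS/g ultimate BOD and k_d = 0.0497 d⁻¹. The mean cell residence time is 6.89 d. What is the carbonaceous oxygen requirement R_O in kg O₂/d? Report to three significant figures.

R_O ≈ 3090 kg O₂/d

Correct the yield for decay: Y_obs = Y/(1 + k_d θ_c) = 0.322 / (1 + 0.0497 × 6.89) = 0.322 / 1.342 = 0.2399.
Q·(S₀ − S) = 2400 × (1960 − 6.62) × 10⁻³ = 4688 kg/d removed.
P_X = Y_obs·Q·(S₀ − S) = 0.2399 × 4688 = 1125 kg VSS/d.
Carbonaceous O₂ demand = substrate oxidised − cell-mass equivalent = 4688 − 1.42 × 1125 = 3091 kg O₂/d.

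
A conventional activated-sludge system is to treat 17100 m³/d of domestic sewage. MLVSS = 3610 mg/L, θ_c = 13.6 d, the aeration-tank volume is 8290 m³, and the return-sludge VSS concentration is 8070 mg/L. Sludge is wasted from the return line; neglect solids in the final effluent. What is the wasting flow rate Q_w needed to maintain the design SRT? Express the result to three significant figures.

Q_w ≈ 273 m³/d

Wasting from the return line (neglecting effluent solids): Q_w = V·X / (θ_c·X_r) = 8290 × 3610 / (13.6 × 8070) = 272.7 m³/d.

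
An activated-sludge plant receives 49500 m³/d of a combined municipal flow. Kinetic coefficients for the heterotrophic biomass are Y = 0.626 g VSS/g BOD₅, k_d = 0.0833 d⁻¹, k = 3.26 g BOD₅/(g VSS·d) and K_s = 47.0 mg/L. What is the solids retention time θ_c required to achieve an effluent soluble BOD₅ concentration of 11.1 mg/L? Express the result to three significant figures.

θ_c ≈ 3.26 d

At the target effluent, Y k S/(K_s+S) = 0.626×3.26×11.1/58.10 = 0.3899 d⁻¹.
θ_c = 1/(μ − k_d) = 1/(0.3899 − 0.0833) = 1/0.3066 = 3.262 d.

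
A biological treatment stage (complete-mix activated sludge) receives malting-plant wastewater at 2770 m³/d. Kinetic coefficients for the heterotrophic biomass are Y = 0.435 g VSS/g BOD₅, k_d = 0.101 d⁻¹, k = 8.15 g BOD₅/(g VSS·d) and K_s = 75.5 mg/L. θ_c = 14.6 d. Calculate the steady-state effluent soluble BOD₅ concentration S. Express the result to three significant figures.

For a completely mixed reactor with recycle the Lawrence–McCarty relation gives S = K_s·(1 + k_d·θ_c) / [θ_c·(Y·k − k_d) − 1] = 75.5 × (1 + 0.101 × 14.6) / [14.6 × (0.435 × 8.15 − 0.101) − 1] = 186.8 / 49.29 = 3.791 mg/L.

S ≈ 3.79 mg/L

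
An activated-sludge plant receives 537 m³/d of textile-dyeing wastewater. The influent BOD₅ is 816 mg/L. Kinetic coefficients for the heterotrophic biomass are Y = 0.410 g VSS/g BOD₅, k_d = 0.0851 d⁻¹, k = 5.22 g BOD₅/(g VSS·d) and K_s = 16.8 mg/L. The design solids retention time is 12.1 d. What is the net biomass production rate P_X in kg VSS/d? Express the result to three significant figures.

P_X ≈ 88.4 kg VSS/d

For a completely mixed reactor with recycle the Lawrence–McCarty relation gives S = K_s·(1 + k_d·θ_c) / [θ_c·(Y·k − k_d) − 1] = 16.8 × (1 + 0.0851 × 12.1) / [12.1 × (0.410 × 5.22 − 0.0851) − 1] = 34.10 / 23.87 = 1.429 mg/L.
The observed yield is Y_obs = Y/(1 + k_d·θ_c) = 0.410 / (1 + 0.0851 × 12.1) = 0.410 / 2.030 = 0.2020 g VSS per g BOD₅ removed.
Substrate removed = Q·(S₀ − S) = 537 m³/d × (816 − 1.43) g/m³ = 4.37×10^5 g/d = 437.4 kg/d.
P_X = Y_obs · Q(S₀ − S) = 0.2020 × 437.4 = 88.36 kg VSS/d.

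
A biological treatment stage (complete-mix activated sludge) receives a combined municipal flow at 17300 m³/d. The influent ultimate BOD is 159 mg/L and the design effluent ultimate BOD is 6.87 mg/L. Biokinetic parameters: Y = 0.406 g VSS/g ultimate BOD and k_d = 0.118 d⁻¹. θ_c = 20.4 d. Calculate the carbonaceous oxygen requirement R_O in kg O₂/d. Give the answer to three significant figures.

Correct the yield for decay: Y_obs = Y/(1 + k_d θ_c) = 0.406 / (1 + 0.118 × 20.4) = 0.406 / 3.407 = 0.1192.
Mass of ultimate BOD removed per day: Q(S₀ − S) = 17300 × 152.1 g/m³ = 2632 kg/d.
P_X = Y_obs·Q·(S₀ − S) = 0.1192 × 2632 = 313.6 kg VSS/d.
Carbonaceous O₂ demand = substrate oxidised − cell-mass equivalent = 2632 − 1.42 × 313.6 = 2187 kg O₂/d.

R_O ≈ 2190 kg O₂/d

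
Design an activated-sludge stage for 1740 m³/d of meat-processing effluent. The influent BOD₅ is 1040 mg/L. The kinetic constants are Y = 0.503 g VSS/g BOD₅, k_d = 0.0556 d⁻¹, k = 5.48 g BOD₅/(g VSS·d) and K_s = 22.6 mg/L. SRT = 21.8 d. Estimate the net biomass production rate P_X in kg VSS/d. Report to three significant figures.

P_X ≈ 411 kg VSS/d

From the Monod/SRT balance for a CMAS, S = K_s·(1+k_d θ_c)/[θ_c·(Y k − k_d) − 1] = 22.6 × (1 + 0.0556 × 21.8) / [21.8 × (0.503 × 5.48 − 0.0556) − 1] = 49.99 / 57.88 = 0.8638 mg/L.
Observed yield with endogenous decay: Y_obs = Y / (1 + k_d·θ_c) = 0.503 / (1 + 0.0556 × 21.8) = 0.503 / 2.212 = 0.2274 g VSS/g BOD₅.
Substrate removed = Q·(S₀ − S) = 1740 m³/d × (1040 − 0.864) g/m³ = 1.81×10^6 g/d = 1808 kg/d.
Net biomass production P_X = Y_obs × Q·(S₀ − S) = 0.2274 × 1808 = 411.1 kg VSS/d.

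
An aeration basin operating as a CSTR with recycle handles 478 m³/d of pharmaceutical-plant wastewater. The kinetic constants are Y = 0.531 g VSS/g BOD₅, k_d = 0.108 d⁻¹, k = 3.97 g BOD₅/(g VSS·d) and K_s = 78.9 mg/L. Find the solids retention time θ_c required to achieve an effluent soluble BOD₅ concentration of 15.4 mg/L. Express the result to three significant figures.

θ_c ≈ 4.23 d

At the target effluent, Y k S/(K_s+S) = 0.531×3.97×15.4/94.30 = 0.3443 d⁻¹.
1/θ_c = 0.3443 − 0.108 = 0.2363 d⁻¹, so θ_c = 4.233 d.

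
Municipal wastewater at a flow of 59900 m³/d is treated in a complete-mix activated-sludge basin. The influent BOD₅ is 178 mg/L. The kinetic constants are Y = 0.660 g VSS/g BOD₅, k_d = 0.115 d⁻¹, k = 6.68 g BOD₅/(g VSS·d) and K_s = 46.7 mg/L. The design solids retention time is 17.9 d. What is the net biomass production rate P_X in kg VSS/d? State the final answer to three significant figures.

P_X ≈ 2280 kg VSS/d

For a completely mixed reactor with recycle the Lawrence–McCarty relation gives S = K_s·(1 + k_d·θ_c) / [θ_c·(Y·k − k_d) − 1] = 46.7 × (1 + 0.115 × 17.9) / [17.9 × (0.660 × 6.68 − 0.115) − 1] = 142.8 / 75.86 = 1.883 mg/L.
Observed yield with endogenous decay: Y_obs = Y / (1 + k_d·θ_c) = 0.660 / (1 + 0.115 × 17.9) = 0.660 / 3.058 = 0.2158 g VSS/g BOD₅.
ΔS = 178 − 1.88 = 176.1 mg/L, so the substrate removal rate is 59900 × 176.1/1000 = 10550 kg BOD₅/d.
Biomass produced: P_X = Y_obs·Q·ΔS = 0.2158 × 10550 ≈ 2277 kg VSS/d.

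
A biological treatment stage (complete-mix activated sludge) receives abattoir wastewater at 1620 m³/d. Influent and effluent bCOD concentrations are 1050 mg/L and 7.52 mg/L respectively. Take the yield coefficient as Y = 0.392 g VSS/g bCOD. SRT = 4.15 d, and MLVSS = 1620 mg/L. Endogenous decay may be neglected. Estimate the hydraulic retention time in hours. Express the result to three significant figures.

τ ≈ 25.1 h

Biomass mass balance (decay neglected): V·X = Y·Q·(S₀ − S)·θ_c, so V = 0.392 × 1620 × (1050 − 7.52) × 4.15 / 1620 = 1696 m³.
HRT = V/Q = 1696 m³ / 1620 m³·d⁻¹ = 1.047 d × 24 = 25.12 h.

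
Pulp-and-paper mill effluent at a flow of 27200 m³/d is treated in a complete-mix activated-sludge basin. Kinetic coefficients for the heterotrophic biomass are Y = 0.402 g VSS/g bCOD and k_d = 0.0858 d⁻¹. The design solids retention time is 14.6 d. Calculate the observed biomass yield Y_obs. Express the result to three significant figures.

Correct the yield for decay: Y_obs = Y/(1 + k_d θ_c) = 0.402 / (1 + 0.0858 × 14.6) = 0.402 / 2.253 = 0.1785.

Y_obs ≈ 0.178 g VSS/g bCOD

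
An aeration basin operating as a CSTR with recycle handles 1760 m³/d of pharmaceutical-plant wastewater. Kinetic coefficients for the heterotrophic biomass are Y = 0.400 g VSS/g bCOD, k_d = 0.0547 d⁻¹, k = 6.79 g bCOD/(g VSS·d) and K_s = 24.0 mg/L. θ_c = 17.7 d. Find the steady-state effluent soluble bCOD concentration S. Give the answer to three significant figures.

S ≈ 1.02 mg/L

From the Monod/SRT balance for a CMAS, S = K_s·(1+k_d θ_c)/[θ_c·(Y k − k_d) − 1] = 24.0 × (1 + 0.0547 × 17.7) / [17.7 × (0.400 × 6.79 − 0.0547) − 1] = 47.24 / 46.11 = 1.025 mg/L.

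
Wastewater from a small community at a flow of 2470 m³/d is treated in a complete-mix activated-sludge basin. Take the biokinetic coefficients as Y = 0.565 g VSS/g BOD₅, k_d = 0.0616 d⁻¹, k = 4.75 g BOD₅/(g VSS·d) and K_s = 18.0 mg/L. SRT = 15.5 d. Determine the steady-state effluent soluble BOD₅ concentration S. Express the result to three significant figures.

Effluent substrate depends only on kinetics and SRT: S = K_s(1 + k_d θ_c) / [θ_c(Yk − k_d) − 1] = 18.0 × (1 + 0.0616 × 15.5) / [15.5 × (0.565 × 4.75 − 0.0616) − 1] = 35.19 / 39.64 = 0.8876 mg/L.

S ≈ 0.888 mg/L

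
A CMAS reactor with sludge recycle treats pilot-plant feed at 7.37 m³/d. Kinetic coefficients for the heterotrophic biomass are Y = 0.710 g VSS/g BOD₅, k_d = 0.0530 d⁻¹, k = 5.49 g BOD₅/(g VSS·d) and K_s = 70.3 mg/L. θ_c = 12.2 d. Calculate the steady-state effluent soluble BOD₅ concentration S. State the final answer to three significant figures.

For a completely mixed reactor with recycle the Lawrence–McCarty relation gives S = K_s·(1 + k_d·θ_c) / [θ_c·(Y·k − k_d) − 1] = 70.3 × (1 + 0.0530 × 12.2) / [12.2 × (0.710 × 5.49 − 0.0530) − 1] = 115.8 / 45.91 = 2.521 mg/L.

S ≈ 2.52 mg/L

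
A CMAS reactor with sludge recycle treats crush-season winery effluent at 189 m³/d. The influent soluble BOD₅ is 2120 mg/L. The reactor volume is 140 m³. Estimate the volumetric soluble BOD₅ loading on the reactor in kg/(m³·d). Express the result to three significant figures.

L_v ≈ 2.86 kg soluble BOD₅/(m³·d)

Volumetric loading L_v = Q·S₀ / V = 189 × 2120 g/m³ / 140.0 m³ = 2862 g/(m³·d) = 2.862 kg soluble BOD₅/(m³·d).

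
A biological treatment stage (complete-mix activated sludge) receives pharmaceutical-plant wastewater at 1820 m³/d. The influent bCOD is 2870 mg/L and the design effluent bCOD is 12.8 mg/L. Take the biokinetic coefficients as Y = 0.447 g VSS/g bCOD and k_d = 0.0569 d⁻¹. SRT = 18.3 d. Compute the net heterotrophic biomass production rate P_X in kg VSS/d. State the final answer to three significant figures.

Correct the yield for decay: Y_obs = Y/(1 + k_d θ_c) = 0.447 / (1 + 0.0569 × 18.3) = 0.447 / 2.041 = 0.2190.
Q·(S₀ − S) = 1820 × (2870 − 12.8) × 10⁻³ = 5200 kg/d removed.
So the net sludge growth is P_X = 0.2190 × 5200 = 1139 kg VSS/d.

P_X ≈ 1140 kg VSS/d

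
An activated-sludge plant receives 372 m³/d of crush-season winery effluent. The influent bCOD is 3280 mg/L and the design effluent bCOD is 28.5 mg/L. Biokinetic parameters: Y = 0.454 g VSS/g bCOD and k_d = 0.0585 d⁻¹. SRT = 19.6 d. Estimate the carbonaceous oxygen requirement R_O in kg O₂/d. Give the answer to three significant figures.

R_O ≈ 846 kg O₂/d

Observed yield with endogenous decay: Y_obs = Y / (1 + k_d·θ_c) = 0.454 / (1 + 0.0585 × 19.6) = 0.454 / 2.147 = 0.2115 g VSS/g bCOD.
Mass of bCOD removed per day: Q(S₀ − S) = 372 × 3252 g/m³ = 1210 kg/d.
Biomass synthesised: P_X = Y_obs × 1210 = 255.8 kg VSS/d.
Carbonaceous O₂ demand = substrate oxidised − cell-mass equivalent = 1210 − 1.42 × 255.8 = 846.3 kg O₂/d.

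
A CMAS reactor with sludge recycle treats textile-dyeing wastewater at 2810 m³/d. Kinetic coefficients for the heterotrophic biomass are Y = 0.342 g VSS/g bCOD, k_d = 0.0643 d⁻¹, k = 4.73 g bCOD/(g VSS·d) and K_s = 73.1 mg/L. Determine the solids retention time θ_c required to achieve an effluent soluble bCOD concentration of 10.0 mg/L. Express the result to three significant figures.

From 1/θ_c = Y·k·S/(K_s + S) − k_d: Y·k·S/(K_s+S) = 0.342 × 4.73 × 10.0 / (73.1 + 10.0) = 0.1947 d⁻¹.
1/θ_c = 0.1947 − 0.0643 = 0.1304 d⁻¹, so θ_c = 7.671 d.

θ_c ≈ 7.67 d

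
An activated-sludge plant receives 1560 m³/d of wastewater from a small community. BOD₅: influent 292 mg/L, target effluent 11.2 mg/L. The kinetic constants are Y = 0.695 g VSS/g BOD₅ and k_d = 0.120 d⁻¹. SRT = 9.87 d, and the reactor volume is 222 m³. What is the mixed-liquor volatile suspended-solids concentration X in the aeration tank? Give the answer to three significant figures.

Solving the biomass balance for X: X = Y Q (S₀−S) θ_c / [V (1+k_d θ_c)] = 0.695 × 1560 × (292 − 11.2) × 9.87 / [222 × (1 + 0.120 × 9.87)] = 6196 mg/L.

X ≈ 6200 mg/L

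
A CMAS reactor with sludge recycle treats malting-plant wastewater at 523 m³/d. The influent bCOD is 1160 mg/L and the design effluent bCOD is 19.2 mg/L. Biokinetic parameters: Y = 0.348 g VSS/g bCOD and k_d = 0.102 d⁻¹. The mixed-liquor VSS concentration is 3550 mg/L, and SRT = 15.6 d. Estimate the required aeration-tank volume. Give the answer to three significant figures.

V ≈ 352 m³

Steady-state biomass mass balance: V·X·(1 + k_d·θ_c) = Y·Q·(S₀ − S)·θ_c, so V = 0.348 × 523 × (1160 − 19.2) × 15.6 / [3550 × (1 + 0.102 × 15.6)] = 3.24×10^6 / 9199 = 352.1 m³.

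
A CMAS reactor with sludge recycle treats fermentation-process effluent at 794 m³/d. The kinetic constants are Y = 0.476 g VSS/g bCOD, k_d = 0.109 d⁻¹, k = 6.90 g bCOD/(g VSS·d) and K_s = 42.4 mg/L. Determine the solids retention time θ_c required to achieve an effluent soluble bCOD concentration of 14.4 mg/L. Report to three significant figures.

From 1/θ_c = Y·k·S/(K_s + S) − k_d: Y·k·S/(K_s+S) = 0.476 × 6.90 × 14.4 / (42.4 + 14.4) = 0.8327 d⁻¹.
θ_c = 1/(μ − k_d) = 1/(0.8327 − 0.109) = 1/0.7237 = 1.382 d.

θ_c ≈ 1.38 d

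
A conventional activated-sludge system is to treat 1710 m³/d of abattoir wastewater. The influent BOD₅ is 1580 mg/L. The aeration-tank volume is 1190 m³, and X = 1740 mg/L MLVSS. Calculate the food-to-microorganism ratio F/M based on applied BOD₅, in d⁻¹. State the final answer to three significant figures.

F/M = applied load / biomass = Q·S₀/(V·X) = 1710 × 1580 / (1190 × 1740) = 1.305 d⁻¹.

F/M ≈ 1.30 d⁻¹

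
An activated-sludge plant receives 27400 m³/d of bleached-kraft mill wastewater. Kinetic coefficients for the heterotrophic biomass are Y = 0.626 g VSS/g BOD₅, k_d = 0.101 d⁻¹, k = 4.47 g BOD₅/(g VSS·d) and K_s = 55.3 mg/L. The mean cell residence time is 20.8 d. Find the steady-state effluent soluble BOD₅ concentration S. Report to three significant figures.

S ≈ 3.11 mg/L

Effluent substrate depends only on kinetics and SRT: S = K_s(1 + k_d θ_c) / [θ_c(Yk − k_d) − 1] = 55.3 × (1 + 0.101 × 20.8) / [20.8 × (0.626 × 4.47 − 0.101) − 1] = 171.5 / 55.10 = 3.112 mg/L.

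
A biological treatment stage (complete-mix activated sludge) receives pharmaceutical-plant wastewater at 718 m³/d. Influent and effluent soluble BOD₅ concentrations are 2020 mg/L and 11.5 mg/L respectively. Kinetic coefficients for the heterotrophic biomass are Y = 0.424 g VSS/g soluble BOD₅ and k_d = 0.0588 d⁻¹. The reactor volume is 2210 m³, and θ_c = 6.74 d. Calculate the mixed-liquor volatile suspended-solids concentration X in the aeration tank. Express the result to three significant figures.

X = Y·Q·ΔS·θ_c / [V·(1 + k_d θ_c)] = 0.424 × 718 × (2020 − 11.5) × 6.74 / [2210 × (1 + 0.0588 × 6.74)] = 1336 mg/L.

X ≈ 1340 mg/L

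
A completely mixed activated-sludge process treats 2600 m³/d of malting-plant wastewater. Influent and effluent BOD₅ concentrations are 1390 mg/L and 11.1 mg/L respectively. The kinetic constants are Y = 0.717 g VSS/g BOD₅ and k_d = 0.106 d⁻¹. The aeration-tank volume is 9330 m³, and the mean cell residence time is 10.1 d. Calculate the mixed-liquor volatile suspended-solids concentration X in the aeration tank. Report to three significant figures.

X ≈ 1340 mg/L

From V·X·(1 + k_d·θ_c) = Y·Q·(S₀ − S)·θ_c: X = 0.717 × 2600 × (1390 − 11.1) × 10.1 / [9330 × (1 + 0.106 × 10.1)] = 1344 mg/L.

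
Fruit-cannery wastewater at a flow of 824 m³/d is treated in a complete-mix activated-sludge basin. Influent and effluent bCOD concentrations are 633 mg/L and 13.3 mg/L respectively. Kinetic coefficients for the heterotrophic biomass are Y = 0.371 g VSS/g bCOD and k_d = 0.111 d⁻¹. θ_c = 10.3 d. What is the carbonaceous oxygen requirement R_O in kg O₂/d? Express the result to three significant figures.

The observed yield is Y_obs = Y/(1 + k_d·θ_c) = 0.371 / (1 + 0.111 × 10.3) = 0.371 / 2.143 = 0.1731 g VSS per g bCOD removed.
Q·(S₀ − S) = 824 × (633 − 13.3) × 10⁻³ = 510.6 kg/d removed.
P_X = Y_obs·Q·(S₀ − S) = 0.1731 × 510.6 = 88.39 kg VSS/d.
Carbonaceous O₂ demand = substrate oxidised − cell-mass equivalent = 510.6 − 1.42 × 88.39 = 385.1 kg O₂/d.

R_O ≈ 385 kg O₂/d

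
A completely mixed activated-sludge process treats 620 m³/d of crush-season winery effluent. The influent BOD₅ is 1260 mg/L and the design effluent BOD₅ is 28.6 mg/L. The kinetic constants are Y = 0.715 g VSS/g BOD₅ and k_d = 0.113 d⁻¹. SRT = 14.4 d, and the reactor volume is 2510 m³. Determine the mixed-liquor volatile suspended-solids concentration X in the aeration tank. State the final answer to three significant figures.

From V·X·(1 + k_d·θ_c) = Y·Q·(S₀ − S)·θ_c: X = 0.715 × 620 × (1260 − 28.6) × 14.4 / [2510 × (1 + 0.113 × 14.4)] = 1192 mg/L.

X ≈ 1190 mg/L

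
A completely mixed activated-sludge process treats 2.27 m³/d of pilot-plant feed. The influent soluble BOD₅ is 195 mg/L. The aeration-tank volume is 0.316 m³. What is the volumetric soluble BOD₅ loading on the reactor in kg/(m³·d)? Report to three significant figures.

L_v ≈ 1.40 kg soluble BOD₅/(m³·d)

Volumetric loading L_v = Q·S₀ / V = 2.27 × 195 g/m³ / 0.3160 m³ = 1401 g/(m³·d) = 1.401 kg soluble BOD₅/(m³·d).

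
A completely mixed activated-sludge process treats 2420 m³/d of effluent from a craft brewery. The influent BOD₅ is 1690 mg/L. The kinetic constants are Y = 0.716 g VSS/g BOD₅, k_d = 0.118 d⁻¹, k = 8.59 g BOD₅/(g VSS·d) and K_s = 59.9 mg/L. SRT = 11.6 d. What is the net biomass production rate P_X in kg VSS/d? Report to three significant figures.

For a completely mixed reactor with recycle the Lawrence–McCarty relation gives S = K_s·(1 + k_d·θ_c) / [θ_c·(Y·k − k_d) − 1] = 59.9 × (1 + 0.118 × 11.6) / [11.6 × (0.716 × 8.59 − 0.118) − 1] = 141.9 / 68.98 = 2.057 mg/L.
Y_obs = Y / (1 + k_d θ_c) = 0.716 / (1 + 0.118 × 11.6) = 0.716 / 2.369 = 0.3023.
Mass of BOD₅ removed per day: Q(S₀ − S) = 2420 × 1688 g/m³ = 4085 kg/d.
So the net sludge growth is P_X = 0.3023 × 4085 = 1235 kg VSS/d.

P_X ≈ 1230 kg VSS/d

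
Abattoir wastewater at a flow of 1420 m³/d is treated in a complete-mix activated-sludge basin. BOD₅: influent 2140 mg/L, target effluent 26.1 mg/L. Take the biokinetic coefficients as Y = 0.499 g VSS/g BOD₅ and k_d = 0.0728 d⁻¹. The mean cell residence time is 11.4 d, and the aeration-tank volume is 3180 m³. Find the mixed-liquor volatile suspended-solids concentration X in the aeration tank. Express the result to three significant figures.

Solving the biomass balance for X: X = Y Q (S₀−S) θ_c / [V (1+k_d θ_c)] = 0.499 × 1420 × (2140 − 26.1) × 11.4 / [3180 × (1 + 0.0728 × 11.4)] = 2934 mg/L.

X ≈ 2930 mg/L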